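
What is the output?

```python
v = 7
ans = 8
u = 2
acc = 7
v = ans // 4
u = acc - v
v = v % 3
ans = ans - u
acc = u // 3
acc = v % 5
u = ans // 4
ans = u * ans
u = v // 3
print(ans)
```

0

v = 8//4 = 2
u = 7-2 = 5
v = 2%3 = 2
ans = 8-5 = 3
acc = 5//3 = 1
acc = 2%5 = 2
u = 3//4 = 0
ans = 0*3 = 0
u = 2//3 = 0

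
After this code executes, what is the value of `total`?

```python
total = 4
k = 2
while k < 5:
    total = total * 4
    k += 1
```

k=2: total = 4*4 = 16
k=3: total = 16*4 = 64
k=4: total = 64*4 = 256

256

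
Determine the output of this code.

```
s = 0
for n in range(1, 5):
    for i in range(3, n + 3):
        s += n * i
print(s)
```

n=1,i=3: s = 0+3 = 3
n=2,i=3: s = 3+6 = 9
n=2,i=4: s = 9+8 = 17
n=3,i=3: s = 17+9 = 26
n=3,i=4: s = 26+12 = 38
n=3,i=5: s = 38+15 = 53
n=4,i=3: s = 53+12 = 65
n=4,i=4: s = 65+16 = 81
n=4,i=5: s = 81+20 = 101
n=4,i=6: s = 101+24 = 125

125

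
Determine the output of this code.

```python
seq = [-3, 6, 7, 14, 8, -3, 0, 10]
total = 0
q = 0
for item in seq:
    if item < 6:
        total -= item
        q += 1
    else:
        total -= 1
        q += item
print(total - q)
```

-47

item=-3: <6, total = 0-(-3) = 3; q=1
item=6: not <6, total = 3-1 = 2; q=7
item=7: not <6, total = 2-1 = 1; q=14
item=14: not <6, total = 1-1 = 0; q=28
item=8: not <6, total = 0-1 = -1; q=36
item=-3: <6, total = (-1)-(-3) = 2; q=37
item=0: <6, total = 2-0 = 2; q=38
item=10: not <6, total = 2-1 = 1; q=48
total-q = 1-48 = -47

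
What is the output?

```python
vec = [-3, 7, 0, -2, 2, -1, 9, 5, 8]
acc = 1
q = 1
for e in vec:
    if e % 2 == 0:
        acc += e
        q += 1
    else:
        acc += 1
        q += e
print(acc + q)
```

36

e=-3: not even, acc = 1+1 = 2; q=-2
e=7: not even, acc = 2+1 = 3; q=5
e=0: even, acc = 3+0 = 3; q=6
e=-2: even, acc = 3+(-2) = 1; q=7
e=2: even, acc = 1+2 = 3; q=8
e=-1: not even, acc = 3+1 = 4; q=7
e=9: not even, acc = 4+1 = 5; q=16
e=5: not even, acc = 5+1 = 6; q=21
e=8: even, acc = 6+8 = 14; q=22
acc+q = 14+22 = 36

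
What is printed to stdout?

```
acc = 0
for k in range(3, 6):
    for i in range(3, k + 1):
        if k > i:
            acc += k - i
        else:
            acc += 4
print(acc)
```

k=3,i=3: not 3>3, acc = 0+4 = 4
k=4,i=3: 4>3, acc = 4+1 = 5
k=4,i=4: not 4>4, acc = 5+4 = 9
k=5,i=3: 5>3, acc = 9+2 = 11
k=5,i=4: 5>4, acc = 11+1 = 12
k=5,i=5: not 5>5, acc = 12+4 = 16

16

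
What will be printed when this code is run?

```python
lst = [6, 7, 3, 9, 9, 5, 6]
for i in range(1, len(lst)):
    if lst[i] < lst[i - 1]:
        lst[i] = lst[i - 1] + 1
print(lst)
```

[6, 7, 8, 9, 9, 10, 11]

i=1: 7>=6, unchanged → [6, 7, 3, 9, 9, 5, 6]
i=2: 3<7, lst[2] = 7+1 = 8 → [6, 7, 8, 9, 9, 5, 6]
i=3: 9>=8, unchanged → [6, 7, 8, 9, 9, 5, 6]
i=4: 9>=9, unchanged → [6, 7, 8, 9, 9, 5, 6]
i=5: 5<9, lst[5] = 9+1 = 10 → [6, 7, 8, 9, 9, 10, 6]
i=6: 6<10, lst[6] = 10+1 = 11 → [6, 7, 8, 9, 9, 10, 11]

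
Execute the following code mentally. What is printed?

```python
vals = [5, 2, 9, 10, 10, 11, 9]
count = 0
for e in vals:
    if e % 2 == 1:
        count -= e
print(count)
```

-34

e=5: odd, count = 0-5 = -5
e=2: not odd
e=9: odd, count = (-5)-9 = -14
e=10: not odd
e=10: not odd
e=11: odd, count = (-14)-11 = -25
e=9: odd, count = (-25)-9 = -34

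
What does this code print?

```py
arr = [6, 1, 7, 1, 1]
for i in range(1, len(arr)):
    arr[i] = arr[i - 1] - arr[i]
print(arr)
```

[6, 5, -2, -3, -4]

i=1: arr[1] = 6-1 = 5 → [6, 5, 7, 1, 1]
i=2: arr[2] = 5-7 = -2 → [6, 5, -2, 1, 1]
i=3: arr[3] = (-2)-1 = -3 → [6, 5, -2, -3, 1]
i=4: arr[4] = (-3)-1 = -4 → [6, 5, -2, -3, -4]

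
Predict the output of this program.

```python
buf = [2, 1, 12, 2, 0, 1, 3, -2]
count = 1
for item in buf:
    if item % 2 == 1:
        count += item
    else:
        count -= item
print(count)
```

item=2: not odd, count = 1-2 = -1
item=1: odd, count = (-1)+1 = 0
item=12: not odd, count = 0-12 = -12
item=2: not odd, count = (-12)-2 = -14
item=0: not odd, count = (-14)-0 = -14
item=1: odd, count = (-14)+1 = -13
item=3: odd, count = (-13)+3 = -10
item=-2: not odd, count = (-10)-(-2) = -8

-8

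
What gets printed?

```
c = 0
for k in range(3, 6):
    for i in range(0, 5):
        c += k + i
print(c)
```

k=3,i=0: c = 0+3 = 3
k=3,i=1: c = 3+4 = 7
k=3,i=2: c = 7+5 = 12
k=3,i=3: c = 12+6 = 18
k=3,i=4: c = 18+7 = 25
k=4,i=0: c = 25+4 = 29
k=4,i=1: c = 29+5 = 34
k=4,i=2: c = 34+6 = 40
k=4,i=3: c = 40+7 = 47
k=4,i=4: c = 47+8 = 55
k=5,i=0: c = 55+5 = 60
k=5,i=1: c = 60+6 = 66
k=5,i=2: c = 66+7 = 73
k=5,i=3: c = 73+8 = 81
k=5,i=4: c = 81+9 = 90

90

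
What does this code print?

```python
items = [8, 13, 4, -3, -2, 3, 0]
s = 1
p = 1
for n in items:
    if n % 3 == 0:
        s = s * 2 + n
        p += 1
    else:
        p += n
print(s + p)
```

n=8: not %3==0; p=9
n=13: not %3==0; p=22
n=4: not %3==0; p=26
n=-3: %3==0, s = 1*2+(-3) = -1; p=27
n=-2: not %3==0; p=25
n=3: %3==0, s = (-1)*2+3 = 1; p=26
n=0: %3==0, s = 1*2+0 = 2; p=27
s+p = 2+27 = 29

29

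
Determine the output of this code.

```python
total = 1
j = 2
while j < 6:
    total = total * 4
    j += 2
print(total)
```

j=2: total = 1*4 = 4
j=4: total = 4*4 = 16

16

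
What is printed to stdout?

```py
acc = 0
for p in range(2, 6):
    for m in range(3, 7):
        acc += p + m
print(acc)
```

128

p=2,m=3: acc = 0+5 = 5
p=2,m=4: acc = 5+6 = 11
p=2,m=5: acc = 11+7 = 18
p=2,m=6: acc = 18+8 = 26
p=3,m=3: acc = 26+6 = 32
p=3,m=4: acc = 32+7 = 39
p=3,m=5: acc = 39+8 = 47
p=3,m=6: acc = 47+9 = 56
p=4,m=3: acc = 56+7 = 63
p=4,m=4: acc = 63+8 = 71
p=4,m=5: acc = 71+9 = 80
p=4,m=6: acc = 80+10 = 90
p=5,m=3: acc = 90+8 = 98
p=5,m=4: acc = 98+9 = 107
p=5,m=5: acc = 107+10 = 117
p=5,m=6: acc = 117+11 = 128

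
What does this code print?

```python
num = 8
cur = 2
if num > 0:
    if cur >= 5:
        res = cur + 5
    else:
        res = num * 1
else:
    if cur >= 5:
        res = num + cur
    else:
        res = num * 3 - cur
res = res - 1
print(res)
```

7

num=8, cur=2
num > 0 is True; cur >= 5 is False
→ res = num * 1 = 8
res = 8-1 = 7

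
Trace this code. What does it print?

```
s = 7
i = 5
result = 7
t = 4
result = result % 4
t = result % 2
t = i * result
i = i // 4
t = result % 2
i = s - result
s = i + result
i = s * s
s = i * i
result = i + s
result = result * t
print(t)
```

result = 7%4 = 3
t = 3%2 = 1
t = 5*3 = 15
i = 5//4 = 1
t = 3%2 = 1
i = 7-3 = 4
s = 4+3 = 7
i = 7*7 = 49
s = 49*49 = 2401
result = 49+2401 = 2450
result = 2450*1 = 2450

1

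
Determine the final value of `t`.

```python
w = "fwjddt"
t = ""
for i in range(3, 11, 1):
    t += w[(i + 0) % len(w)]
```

'ddtfwjdd'

i=3: add w[3]='d' → 'd'
i=4: add w[4]='d' → 'dd'
i=5: add w[5]='t' → 'ddt'
i=6: add w[0]='f' → 'ddtf'
i=7: add w[1]='w' → 'ddtfw'
i=8: add w[2]='j' → 'ddtfwj'
i=9: add w[3]='d' → 'ddtfwjd'
i=10: add w[4]='d' → 'ddtfwjdd'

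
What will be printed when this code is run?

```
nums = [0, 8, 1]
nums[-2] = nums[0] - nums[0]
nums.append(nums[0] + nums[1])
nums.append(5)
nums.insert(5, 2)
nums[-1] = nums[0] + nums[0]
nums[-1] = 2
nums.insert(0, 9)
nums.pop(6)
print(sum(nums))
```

nums[-2] = nums[0]-nums[0] = 0-0 = 0 → [0, 0, 1]
append nums[0]+nums[1] = 0+0 = 0 → [0, 0, 1, 0]
append 5 → [0, 0, 1, 0, 5]
insert 2 at 5 → [0, 0, 1, 0, 5, 2]
nums[-1] = nums[0]+nums[0] = 0+0 = 0 → [0, 0, 1, 0, 5, 0]
nums[-1] = 2 → [0, 0, 1, 0, 5, 2]
insert 9 at 0 → [9, 0, 0, 1, 0, 5, 2]
pop(6) removes 2 → [9, 0, 0, 1, 0, 5]
sum = 15

15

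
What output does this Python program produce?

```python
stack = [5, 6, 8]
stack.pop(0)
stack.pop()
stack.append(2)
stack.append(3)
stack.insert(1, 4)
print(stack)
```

[6, 4, 2, 3]

pop(0) removes 5 → [6, 8]
pop() removes 8 → [6]
append 2 → [6, 2]
append 3 → [6, 2, 3]
insert 4 at 1 → [6, 4, 2, 3]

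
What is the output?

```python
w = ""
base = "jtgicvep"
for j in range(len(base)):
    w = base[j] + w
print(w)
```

pevcigtj

j=0: prepend 'j' → 'j'
j=1: prepend 't' → 'tj'
j=2: prepend 'g' → 'gtj'
j=3: prepend 'i' → 'igtj'
j=4: prepend 'c' → 'cigtj'
j=5: prepend 'v' → 'vcigtj'
j=6: prepend 'e' → 'evcigtj'
j=7: prepend 'p' → 'pevcigtj'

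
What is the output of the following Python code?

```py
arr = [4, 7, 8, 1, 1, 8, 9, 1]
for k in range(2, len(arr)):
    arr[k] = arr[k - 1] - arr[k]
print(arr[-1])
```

-21

k=2: arr[2] = 7-8 = -1 → [4, 7, -1, 1, 1, 8, 9, 1]
k=3: arr[3] = (-1)-1 = -2 → [4, 7, -1, -2, 1, 8, 9, 1]
k=4: arr[4] = (-2)-1 = -3 → [4, 7, -1, -2, -3, 8, 9, 1]
k=5: arr[5] = (-3)-8 = -11 → [4, 7, -1, -2, -3, -11, 9, 1]
k=6: arr[6] = (-11)-9 = -20 → [4, 7, -1, -2, -3, -11, -20, 1]
k=7: arr[7] = (-20)-1 = -21 → [4, 7, -1, -2, -3, -11, -20, -21]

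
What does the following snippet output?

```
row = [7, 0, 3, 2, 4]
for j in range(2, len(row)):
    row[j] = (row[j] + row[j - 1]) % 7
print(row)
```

[7, 0, 3, 5, 2]

j=2: row[2] = (3+0)%7 = 3 → [7, 0, 3, 2, 4]
j=3: row[3] = (2+3)%7 = 5 → [7, 0, 3, 5, 4]
j=4: row[4] = (4+5)%7 = 2 → [7, 0, 3, 5, 2]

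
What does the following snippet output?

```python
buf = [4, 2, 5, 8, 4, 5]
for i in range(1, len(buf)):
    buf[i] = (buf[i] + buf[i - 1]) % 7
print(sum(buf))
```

i=1: buf[1] = (2+4)%7 = 6 → [4, 6, 5, 8, 4, 5]
i=2: buf[2] = (5+6)%7 = 4 → [4, 6, 4, 8, 4, 5]
i=3: buf[3] = (8+4)%7 = 5 → [4, 6, 4, 5, 4, 5]
i=4: buf[4] = (4+5)%7 = 2 → [4, 6, 4, 5, 2, 5]
i=5: buf[5] = (5+2)%7 = 0 → [4, 6, 4, 5, 2, 0]
sum = 21

21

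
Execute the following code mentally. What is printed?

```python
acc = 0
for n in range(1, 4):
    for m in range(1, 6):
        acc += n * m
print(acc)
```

n=1,m=1: acc = 0+1 = 1
n=1,m=2: acc = 1+2 = 3
n=1,m=3: acc = 3+3 = 6
n=1,m=4: acc = 6+4 = 10
n=1,m=5: acc = 10+5 = 15
n=2,m=1: acc = 15+2 = 17
n=2,m=2: acc = 17+4 = 21
n=2,m=3: acc = 21+6 = 27
n=2,m=4: acc = 27+8 = 35
n=2,m=5: acc = 35+10 = 45
n=3,m=1: acc = 45+3 = 48
n=3,m=2: acc = 48+6 = 54
n=3,m=3: acc = 54+9 = 63
n=3,m=4: acc = 63+12 = 75
n=3,m=5: acc = 75+15 = 90

90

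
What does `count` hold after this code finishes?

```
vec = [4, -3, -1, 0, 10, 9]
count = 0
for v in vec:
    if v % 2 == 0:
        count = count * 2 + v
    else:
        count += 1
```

v=4: even, count = 0*2+4 = 4
v=-3: not even, count = 4+1 = 5
v=-1: not even, count = 5+1 = 6
v=0: even, count = 6*2+0 = 12
v=10: even, count = 12*2+10 = 34
v=9: not even, count = 34+1 = 35

35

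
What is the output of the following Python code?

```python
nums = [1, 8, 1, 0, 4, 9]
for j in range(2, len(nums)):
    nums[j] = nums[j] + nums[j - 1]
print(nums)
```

[1, 8, 9, 9, 13, 22]

j=2: nums[2] = 1+8 = 9 → [1, 8, 9, 0, 4, 9]
j=3: nums[3] = 0+9 = 9 → [1, 8, 9, 9, 4, 9]
j=4: nums[4] = 4+9 = 13 → [1, 8, 9, 9, 13, 9]
j=5: nums[5] = 9+13 = 22 → [1, 8, 9, 9, 13, 22]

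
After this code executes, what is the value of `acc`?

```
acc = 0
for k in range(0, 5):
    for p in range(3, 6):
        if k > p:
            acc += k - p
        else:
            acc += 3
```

k=0,p=3: not 0>3, acc = 0+3 = 3
k=0,p=4: not 0>4, acc = 3+3 = 6
k=0,p=5: not 0>5, acc = 6+3 = 9
k=1,p=3: not 1>3, acc = 9+3 = 12
k=1,p=4: not 1>4, acc = 12+3 = 15
k=1,p=5: not 1>5, acc = 15+3 = 18
k=2,p=3: not 2>3, acc = 18+3 = 21
k=2,p=4: not 2>4, acc = 21+3 = 24
k=2,p=5: not 2>5, acc = 24+3 = 27
k=3,p=3: not 3>3, acc = 27+3 = 30
k=3,p=4: not 3>4, acc = 30+3 = 33
k=3,p=5: not 3>5, acc = 33+3 = 36
k=4,p=3: 4>3, acc = 36+1 = 37
k=4,p=4: not 4>4, acc = 37+3 = 40
k=4,p=5: not 4>5, acc = 40+3 = 43

43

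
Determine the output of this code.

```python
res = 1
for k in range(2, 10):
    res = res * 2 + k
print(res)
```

k=2: res = 1*2+2 = 4
k=3: res = 4*2+3 = 11
k=4: res = 11*2+4 = 26
k=5: res = 26*2+5 = 57
k=6: res = 57*2+6 = 120
k=7: res = 120*2+7 = 247
k=8: res = 247*2+8 = 502
k=9: res = 502*2+9 = 1013

1013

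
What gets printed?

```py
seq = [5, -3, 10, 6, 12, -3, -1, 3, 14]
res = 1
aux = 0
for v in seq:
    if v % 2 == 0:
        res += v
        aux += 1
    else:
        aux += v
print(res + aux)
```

v=5: not even; aux=5
v=-3: not even; aux=2
v=10: even, res = 1+10 = 11; aux=3
v=6: even, res = 11+6 = 17; aux=4
v=12: even, res = 17+12 = 29; aux=5
v=-3: not even; aux=2
v=-1: not even; aux=1
v=3: not even; aux=4
v=14: even, res = 29+14 = 43; aux=5
res+aux = 43+5 = 48

48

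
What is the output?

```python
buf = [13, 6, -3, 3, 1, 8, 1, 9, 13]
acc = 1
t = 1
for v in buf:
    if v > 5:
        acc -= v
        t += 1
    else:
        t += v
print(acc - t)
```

v=13: >5, acc = 1-13 = -12; t=2
v=6: >5, acc = (-12)-6 = -18; t=3
v=-3: not >5; t=0
v=3: not >5; t=3
v=1: not >5; t=4
v=8: >5, acc = (-18)-8 = -26; t=5
v=1: not >5; t=6
v=9: >5, acc = (-26)-9 = -35; t=7
v=13: >5, acc = (-35)-13 = -48; t=8
acc-t = (-48)-8 = -56

-56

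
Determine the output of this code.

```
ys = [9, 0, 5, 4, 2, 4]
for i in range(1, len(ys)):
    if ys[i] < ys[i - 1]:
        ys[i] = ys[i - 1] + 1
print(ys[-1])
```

i=1: 0<9, ys[1] = 9+1 = 10 → [9, 10, 5, 4, 2, 4]
i=2: 5<10, ys[2] = 10+1 = 11 → [9, 10, 11, 4, 2, 4]
i=3: 4<11, ys[3] = 11+1 = 12 → [9, 10, 11, 12, 2, 4]
i=4: 2<12, ys[4] = 12+1 = 13 → [9, 10, 11, 12, 13, 4]
i=5: 4<13, ys[5] = 13+1 = 14 → [9, 10, 11, 12, 13, 14]

14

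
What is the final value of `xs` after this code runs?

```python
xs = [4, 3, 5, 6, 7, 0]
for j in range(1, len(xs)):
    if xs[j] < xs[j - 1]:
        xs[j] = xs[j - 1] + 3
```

[4, 7, 10, 13, 16, 19]

j=1: 3<4, xs[1] = 4+3 = 7 → [4, 7, 5, 6, 7, 0]
j=2: 5<7, xs[2] = 7+3 = 10 → [4, 7, 10, 6, 7, 0]
j=3: 6<10, xs[3] = 10+3 = 13 → [4, 7, 10, 13, 7, 0]
j=4: 7<13, xs[4] = 13+3 = 16 → [4, 7, 10, 13, 16, 0]
j=5: 0<16, xs[5] = 16+3 = 19 → [4, 7, 10, 13, 16, 19]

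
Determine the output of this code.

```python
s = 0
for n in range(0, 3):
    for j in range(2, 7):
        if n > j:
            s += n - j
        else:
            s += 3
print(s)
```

45

n=0,j=2: not 0>2, s = 0+3 = 3
n=0,j=3: not 0>3, s = 3+3 = 6
n=0,j=4: not 0>4, s = 6+3 = 9
n=0,j=5: not 0>5, s = 9+3 = 12
n=0,j=6: not 0>6, s = 12+3 = 15
n=1,j=2: not 1>2, s = 15+3 = 18
n=1,j=3: not 1>3, s = 18+3 = 21
n=1,j=4: not 1>4, s = 21+3 = 24
n=1,j=5: not 1>5, s = 24+3 = 27
n=1,j=6: not 1>6, s = 27+3 = 30
n=2,j=2: not 2>2, s = 30+3 = 33
n=2,j=3: not 2>3, s = 33+3 = 36
n=2,j=4: not 2>4, s = 36+3 = 39
n=2,j=5: not 2>5, s = 39+3 = 42
n=2,j=6: not 2>6, s = 42+3 = 45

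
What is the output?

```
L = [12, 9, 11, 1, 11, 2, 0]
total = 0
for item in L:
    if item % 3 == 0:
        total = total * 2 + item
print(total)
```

66

item=12: %3==0, total = 0*2+12 = 12
item=9: %3==0, total = 12*2+9 = 33
item=11: not %3==0
item=1: not %3==0
item=11: not %3==0
item=2: not %3==0
item=0: %3==0, total = 33*2+0 = 66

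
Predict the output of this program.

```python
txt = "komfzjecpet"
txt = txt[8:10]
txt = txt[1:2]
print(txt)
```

slice [8:10] → 'pe'
slice [1:2] → 'e'

e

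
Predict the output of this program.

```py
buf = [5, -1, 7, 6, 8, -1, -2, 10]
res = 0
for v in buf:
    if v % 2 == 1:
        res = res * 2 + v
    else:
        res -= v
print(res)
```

v=5: odd, res = 0*2+5 = 5
v=-1: odd, res = 5*2+(-1) = 9
v=7: odd, res = 9*2+7 = 25
v=6: not odd, res = 25-6 = 19
v=8: not odd, res = 19-8 = 11
v=-1: odd, res = 11*2+(-1) = 21
v=-2: not odd, res = 21-(-2) = 23
v=10: not odd, res = 23-10 = 13

13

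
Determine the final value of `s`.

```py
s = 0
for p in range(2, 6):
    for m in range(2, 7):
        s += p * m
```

p=2,m=2: s = 0+4 = 4
p=2,m=3: s = 4+6 = 10
p=2,m=4: s = 10+8 = 18
p=2,m=5: s = 18+10 = 28
p=2,m=6: s = 28+12 = 40
p=3,m=2: s = 40+6 = 46
p=3,m=3: s = 46+9 = 55
p=3,m=4: s = 55+12 = 67
p=3,m=5: s = 67+15 = 82
p=3,m=6: s = 82+18 = 100
p=4,m=2: s = 100+8 = 108
p=4,m=3: s = 108+12 = 120
p=4,m=4: s = 120+16 = 136
p=4,m=5: s = 136+20 = 156
p=4,m=6: s = 156+24 = 180
p=5,m=2: s = 180+10 = 190
p=5,m=3: s = 190+15 = 205
p=5,m=4: s = 205+20 = 225
p=5,m=5: s = 225+25 = 250
p=5,m=6: s = 250+30 = 280

280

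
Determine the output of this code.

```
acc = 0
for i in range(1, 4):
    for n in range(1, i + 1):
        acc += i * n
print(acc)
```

25

i=1,n=1: acc = 0+1 = 1
i=2,n=1: acc = 1+2 = 3
i=2,n=2: acc = 3+4 = 7
i=3,n=1: acc = 7+3 = 10
i=3,n=2: acc = 10+6 = 16
i=3,n=3: acc = 16+9 = 25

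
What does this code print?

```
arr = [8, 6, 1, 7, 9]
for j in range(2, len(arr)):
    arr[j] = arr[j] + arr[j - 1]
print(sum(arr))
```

58

j=2: arr[2] = 1+6 = 7 → [8, 6, 7, 7, 9]
j=3: arr[3] = 7+7 = 14 → [8, 6, 7, 14, 9]
j=4: arr[4] = 9+14 = 23 → [8, 6, 7, 14, 23]
sum = 58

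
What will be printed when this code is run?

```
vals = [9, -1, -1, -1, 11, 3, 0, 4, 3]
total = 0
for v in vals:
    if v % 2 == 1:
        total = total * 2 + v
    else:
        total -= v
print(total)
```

v=9: odd, total = 0*2+9 = 9
v=-1: odd, total = 9*2+(-1) = 17
v=-1: odd, total = 17*2+(-1) = 33
v=-1: odd, total = 33*2+(-1) = 65
v=11: odd, total = 65*2+11 = 141
v=3: odd, total = 141*2+3 = 285
v=0: not odd, total = 285-0 = 285
v=4: not odd, total = 285-4 = 281
v=3: odd, total = 281*2+3 = 565

565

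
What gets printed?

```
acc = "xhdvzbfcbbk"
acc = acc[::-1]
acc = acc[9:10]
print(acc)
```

reverse → 'kbbcfbzvdhx'
slice [9:10] → 'h'

h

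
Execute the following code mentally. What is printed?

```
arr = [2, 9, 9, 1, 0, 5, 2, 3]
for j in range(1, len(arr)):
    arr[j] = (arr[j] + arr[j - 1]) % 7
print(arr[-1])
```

3

j=1: arr[1] = (9+2)%7 = 4 → [2, 4, 9, 1, 0, 5, 2, 3]
j=2: arr[2] = (9+4)%7 = 6 → [2, 4, 6, 1, 0, 5, 2, 3]
j=3: arr[3] = (1+6)%7 = 0 → [2, 4, 6, 0, 0, 5, 2, 3]
j=4: arr[4] = (0+0)%7 = 0 → [2, 4, 6, 0, 0, 5, 2, 3]
j=5: arr[5] = (5+0)%7 = 5 → [2, 4, 6, 0, 0, 5, 2, 3]
j=6: arr[6] = (2+5)%7 = 0 → [2, 4, 6, 0, 0, 5, 0, 3]
j=7: arr[7] = (3+0)%7 = 3 → [2, 4, 6, 0, 0, 5, 0, 3]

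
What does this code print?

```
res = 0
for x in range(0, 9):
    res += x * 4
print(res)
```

144

x=0: res = 0+0*4 = 0
x=1: res = 0+1*4 = 4
x=2: res = 4+2*4 = 12
x=3: res = 12+3*4 = 24
x=4: res = 24+4*4 = 40
x=5: res = 40+5*4 = 60
x=6: res = 60+6*4 = 84
x=7: res = 84+7*4 = 112
x=8: res = 112+8*4 = 144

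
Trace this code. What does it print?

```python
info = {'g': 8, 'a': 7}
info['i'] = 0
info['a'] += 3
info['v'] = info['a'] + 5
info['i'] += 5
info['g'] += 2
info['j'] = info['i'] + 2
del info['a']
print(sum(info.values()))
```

info['i'] = 0 → {'g': 8, 'a': 7, 'i': 0}
info['a'] = 7+3 = 10 → {'g': 8, 'a': 10, 'i': 0}
info['v'] = info['a']+5 = 15 → {'g': 8, 'a': 10, 'i': 0, 'v': 15}
info['i'] = 0+5 = 5 → {'g': 8, 'a': 10, 'i': 5, 'v': 15}
info['g'] = 8+2 = 10 → {'g': 10, 'a': 10, 'i': 5, 'v': 15}
info['j'] = info['i']+2 = 7 → {'g': 10, 'a': 10, 'i': 5, 'v': 15, 'j': 7}
del 'a' → {'g': 10, 'i': 5, 'v': 15, 'j': 7}
sum of values = 37

37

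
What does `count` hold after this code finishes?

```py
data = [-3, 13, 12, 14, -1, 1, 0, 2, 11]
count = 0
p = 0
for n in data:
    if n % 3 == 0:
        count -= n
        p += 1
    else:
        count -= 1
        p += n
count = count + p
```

28

n=-3: %3==0, count = 0-(-3) = 3; p=1
n=13: not %3==0, count = 3-1 = 2; p=14
n=12: %3==0, count = 2-12 = -10; p=15
n=14: not %3==0, count = (-10)-1 = -11; p=29
n=-1: not %3==0, count = (-11)-1 = -12; p=28
n=1: not %3==0, count = (-12)-1 = -13; p=29
n=0: %3==0, count = (-13)-0 = -13; p=30
n=2: not %3==0, count = (-13)-1 = -14; p=32
n=11: not %3==0, count = (-14)-1 = -15; p=43
count+p = (-15)+43 = 28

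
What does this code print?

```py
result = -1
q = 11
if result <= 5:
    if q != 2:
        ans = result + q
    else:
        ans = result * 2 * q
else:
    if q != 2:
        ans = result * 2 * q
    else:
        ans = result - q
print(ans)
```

result=-1, q=11
result <= 5 is True; q != 2 is True
→ ans = result + q = 10

10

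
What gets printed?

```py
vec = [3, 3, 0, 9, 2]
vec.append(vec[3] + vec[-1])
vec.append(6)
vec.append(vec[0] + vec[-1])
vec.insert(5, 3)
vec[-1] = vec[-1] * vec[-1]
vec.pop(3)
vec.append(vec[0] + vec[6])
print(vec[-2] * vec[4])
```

append vec[3]+vec[-1] = 9+2 = 11 → [3, 3, 0, 9, 2, 11]
append 6 → [3, 3, 0, 9, 2, 11, 6]
append vec[0]+vec[-1] = 3+6 = 9 → [3, 3, 0, 9, 2, 11, 6, 9]
insert 3 at 5 → [3, 3, 0, 9, 2, 3, 11, 6, 9]
vec[-1] = vec[-1]*vec[-1] = 9*9 = 81 → [3, 3, 0, 9, 2, 3, 11, 6, 81]
pop(3) removes 9 → [3, 3, 0, 2, 3, 11, 6, 81]
append vec[0]+vec[6] = 3+6 = 9 → [3, 3, 0, 2, 3, 11, 6, 81, 9]
vec[-2]*vec[4] = 81*3 = 243

243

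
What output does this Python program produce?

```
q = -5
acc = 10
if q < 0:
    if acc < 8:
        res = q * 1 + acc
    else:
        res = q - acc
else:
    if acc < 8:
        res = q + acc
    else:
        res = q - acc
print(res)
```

-15

q=-5, acc=10
q < 0 is True; acc < 8 is False
→ res = q - acc = -15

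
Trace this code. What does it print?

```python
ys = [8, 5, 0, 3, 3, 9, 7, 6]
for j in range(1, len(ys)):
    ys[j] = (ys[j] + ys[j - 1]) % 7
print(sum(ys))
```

33

j=1: ys[1] = (5+8)%7 = 6 → [8, 6, 0, 3, 3, 9, 7, 6]
j=2: ys[2] = (0+6)%7 = 6 → [8, 6, 6, 3, 3, 9, 7, 6]
j=3: ys[3] = (3+6)%7 = 2 → [8, 6, 6, 2, 3, 9, 7, 6]
j=4: ys[4] = (3+2)%7 = 5 → [8, 6, 6, 2, 5, 9, 7, 6]
j=5: ys[5] = (9+5)%7 = 0 → [8, 6, 6, 2, 5, 0, 7, 6]
j=6: ys[6] = (7+0)%7 = 0 → [8, 6, 6, 2, 5, 0, 0, 6]
j=7: ys[7] = (6+0)%7 = 6 → [8, 6, 6, 2, 5, 0, 0, 6]
sum = 33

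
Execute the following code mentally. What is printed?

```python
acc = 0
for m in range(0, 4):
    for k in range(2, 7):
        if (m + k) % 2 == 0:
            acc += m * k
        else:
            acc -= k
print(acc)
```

16

m=0,k=2: even sum, acc = 0+0 = 0
m=0,k=3: odd sum, acc = 0-3 = -3
m=0,k=4: even sum, acc = (-3)+0 = -3
m=0,k=5: odd sum, acc = (-3)-5 = -8
m=0,k=6: even sum, acc = (-8)+0 = -8
m=1,k=2: odd sum, acc = (-8)-2 = -10
m=1,k=3: even sum, acc = (-10)+3 = -7
m=1,k=4: odd sum, acc = (-7)-4 = -11
m=1,k=5: even sum, acc = (-11)+5 = -6
m=1,k=6: odd sum, acc = (-6)-6 = -12
m=2,k=2: even sum, acc = (-12)+4 = -8
m=2,k=3: odd sum, acc = (-8)-3 = -11
m=2,k=4: even sum, acc = (-11)+8 = -3
m=2,k=5: odd sum, acc = (-3)-5 = -8
m=2,k=6: even sum, acc = (-8)+12 = 4
m=3,k=2: odd sum, acc = 4-2 = 2
m=3,k=3: even sum, acc = 2+9 = 11
m=3,k=4: odd sum, acc = 11-4 = 7
m=3,k=5: even sum, acc = 7+15 = 22
m=3,k=6: odd sum, acc = 22-6 = 16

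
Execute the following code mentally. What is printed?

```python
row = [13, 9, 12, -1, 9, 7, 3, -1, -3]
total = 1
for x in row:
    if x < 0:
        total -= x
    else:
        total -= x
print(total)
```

-47

x=13: not <0, total = 1-13 = -12
x=9: not <0, total = (-12)-9 = -21
x=12: not <0, total = (-21)-12 = -33
x=-1: <0, total = (-33)-(-1) = -32
x=9: not <0, total = (-32)-9 = -41
x=7: not <0, total = (-41)-7 = -48
x=3: not <0, total = (-48)-3 = -51
x=-1: <0, total = (-51)-(-1) = -50
x=-3: <0, total = (-50)-(-3) = -47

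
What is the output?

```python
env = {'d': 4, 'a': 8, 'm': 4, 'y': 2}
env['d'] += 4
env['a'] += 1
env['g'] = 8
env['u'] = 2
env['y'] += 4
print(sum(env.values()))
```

37

env['d'] = 4+4 = 8 → {'d': 8, 'a': 8, 'm': 4, 'y': 2}
env['a'] = 8+1 = 9 → {'d': 8, 'a': 9, 'm': 4, 'y': 2}
env['g'] = 8 → {'d': 8, 'a': 9, 'm': 4, 'y': 2, 'g': 8}
env['u'] = 2 → {'d': 8, 'a': 9, 'm': 4, 'y': 2, 'g': 8, 'u': 2}
env['y'] = 2+4 = 6 → {'d': 8, 'a': 9, 'm': 4, 'y': 6, 'g': 8, 'u': 2}
sum of values = 37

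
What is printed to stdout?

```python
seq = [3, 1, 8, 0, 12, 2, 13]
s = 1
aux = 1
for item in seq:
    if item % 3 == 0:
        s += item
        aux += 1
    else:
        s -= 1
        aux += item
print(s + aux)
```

item=3: %3==0, s = 1+3 = 4; aux=2
item=1: not %3==0, s = 4-1 = 3; aux=3
item=8: not %3==0, s = 3-1 = 2; aux=11
item=0: %3==0, s = 2+0 = 2; aux=12
item=12: %3==0, s = 2+12 = 14; aux=13
item=2: not %3==0, s = 14-1 = 13; aux=15
item=13: not %3==0, s = 13-1 = 12; aux=28
s+aux = 12+28 = 40

40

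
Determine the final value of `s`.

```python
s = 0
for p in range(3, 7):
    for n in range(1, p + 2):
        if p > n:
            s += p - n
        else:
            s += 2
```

p=3,n=1: 3>1, s = 0+2 = 2
p=3,n=2: 3>2, s = 2+1 = 3
p=3,n=3: not 3>3, s = 3+2 = 5
p=3,n=4: not 3>4, s = 5+2 = 7
p=4,n=1: 4>1, s = 7+3 = 10
p=4,n=2: 4>2, s = 10+2 = 12
p=4,n=3: 4>3, s = 12+1 = 13
p=4,n=4: not 4>4, s = 13+2 = 15
p=4,n=5: not 4>5, s = 15+2 = 17
p=5,n=1: 5>1, s = 17+4 = 21
p=5,n=2: 5>2, s = 21+3 = 24
p=5,n=3: 5>3, s = 24+2 = 26
p=5,n=4: 5>4, s = 26+1 = 27
p=5,n=5: not 5>5, s = 27+2 = 29
p=5,n=6: not 5>6, s = 29+2 = 31
p=6,n=1: 6>1, s = 31+5 = 36
p=6,n=2: 6>2, s = 36+4 = 40
p=6,n=3: 6>3, s = 40+3 = 43
p=6,n=4: 6>4, s = 43+2 = 45
p=6,n=5: 6>5, s = 45+1 = 46
p=6,n=6: not 6>6, s = 46+2 = 48
p=6,n=7: not 6>7, s = 48+2 = 50

50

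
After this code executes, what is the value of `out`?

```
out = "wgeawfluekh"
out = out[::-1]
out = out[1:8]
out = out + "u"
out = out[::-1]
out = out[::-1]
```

'keulfwau'

reverse → 'hkeulfwaegw'
slice [1:8] → 'keulfwa'
+ 'u' → 'keulfwau'
reverse → 'uawfluek'
reverse → 'keulfwau'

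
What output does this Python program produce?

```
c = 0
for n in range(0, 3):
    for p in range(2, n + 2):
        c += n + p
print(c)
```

12

n=1,p=2: c = 0+3 = 3
n=2,p=2: c = 3+4 = 7
n=2,p=3: c = 7+5 = 12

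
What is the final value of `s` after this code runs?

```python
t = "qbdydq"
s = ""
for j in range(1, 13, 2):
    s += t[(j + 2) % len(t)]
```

j=1: add t[3]='y' → 'y'
j=3: add t[5]='q' → 'yq'
j=5: add t[1]='b' → 'yqb'
j=7: add t[3]='y' → 'yqby'
j=9: add t[5]='q' → 'yqbyq'
j=11: add t[1]='b' → 'yqbyqb'

'yqbyqb'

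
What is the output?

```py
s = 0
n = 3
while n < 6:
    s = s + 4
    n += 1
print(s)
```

n=3: s = 0+4 = 4
n=4: s = 4+4 = 8
n=5: s = 8+4 = 12

12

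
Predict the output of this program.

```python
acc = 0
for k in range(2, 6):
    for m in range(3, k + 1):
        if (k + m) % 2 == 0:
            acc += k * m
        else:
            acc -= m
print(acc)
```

58

k=3,m=3: even sum, acc = 0+9 = 9
k=4,m=3: odd sum, acc = 9-3 = 6
k=4,m=4: even sum, acc = 6+16 = 22
k=5,m=3: even sum, acc = 22+15 = 37
k=5,m=4: odd sum, acc = 37-4 = 33
k=5,m=5: even sum, acc = 33+25 = 58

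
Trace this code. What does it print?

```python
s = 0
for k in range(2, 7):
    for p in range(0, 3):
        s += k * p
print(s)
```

60

k=2,p=0: s = 0+0 = 0
k=2,p=1: s = 0+2 = 2
k=2,p=2: s = 2+4 = 6
k=3,p=0: s = 6+0 = 6
k=3,p=1: s = 6+3 = 9
k=3,p=2: s = 9+6 = 15
k=4,p=0: s = 15+0 = 15
k=4,p=1: s = 15+4 = 19
k=4,p=2: s = 19+8 = 27
k=5,p=0: s = 27+0 = 27
k=5,p=1: s = 27+5 = 32
k=5,p=2: s = 32+10 = 42
k=6,p=0: s = 42+0 = 42
k=6,p=1: s = 42+6 = 48
k=6,p=2: s = 48+12 = 60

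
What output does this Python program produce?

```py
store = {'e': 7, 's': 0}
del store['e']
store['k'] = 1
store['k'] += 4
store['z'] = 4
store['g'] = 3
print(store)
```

{'s': 0, 'k': 5, 'z': 4, 'g': 3}

del 'e' → {'s': 0}
store['k'] = 1 → {'s': 0, 'k': 1}
store['k'] = 1+4 = 5 → {'s': 0, 'k': 5}
store['z'] = 4 → {'s': 0, 'k': 5, 'z': 4}
store['g'] = 3 → {'s': 0, 'k': 5, 'z': 4, 'g': 3}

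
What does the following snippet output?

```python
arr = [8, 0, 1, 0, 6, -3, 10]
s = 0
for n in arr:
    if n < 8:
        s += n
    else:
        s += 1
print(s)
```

6

n=8: not <8, s = 0+1 = 1
n=0: <8, s = 1+0 = 1
n=1: <8, s = 1+1 = 2
n=0: <8, s = 2+0 = 2
n=6: <8, s = 2+6 = 8
n=-3: <8, s = 8+(-3) = 5
n=10: not <8, s = 5+1 = 6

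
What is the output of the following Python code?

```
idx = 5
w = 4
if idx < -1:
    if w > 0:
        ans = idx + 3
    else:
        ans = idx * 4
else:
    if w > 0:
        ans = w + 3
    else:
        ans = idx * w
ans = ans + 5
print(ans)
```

12

idx=5, w=4
idx < -1 is False; w > 0 is True
→ ans = w + 3 = 7
ans = 7+5 = 12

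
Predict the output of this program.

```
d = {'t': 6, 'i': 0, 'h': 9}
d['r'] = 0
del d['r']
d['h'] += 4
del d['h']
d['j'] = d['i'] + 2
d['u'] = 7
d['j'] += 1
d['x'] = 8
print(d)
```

d['r'] = 0 → {'t': 6, 'i': 0, 'h': 9, 'r': 0}
del 'r' → {'t': 6, 'i': 0, 'h': 9}
d['h'] = 9+4 = 13 → {'t': 6, 'i': 0, 'h': 13}
del 'h' → {'t': 6, 'i': 0}
d['j'] = d['i']+2 = 2 → {'t': 6, 'i': 0, 'j': 2}
d['u'] = 7 → {'t': 6, 'i': 0, 'j': 2, 'u': 7}
d['j'] = 2+1 = 3 → {'t': 6, 'i': 0, 'j': 3, 'u': 7}
d['x'] = 8 → {'t': 6, 'i': 0, 'j': 3, 'u': 7, 'x': 8}

{'t': 6, 'i': 0, 'j': 3, 'u': 7, 'x': 8}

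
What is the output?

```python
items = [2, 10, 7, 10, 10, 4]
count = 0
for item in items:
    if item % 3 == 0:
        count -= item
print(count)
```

0

item=2: not %3==0
item=10: not %3==0
item=7: not %3==0
item=10: not %3==0
item=10: not %3==0
item=4: not %3==0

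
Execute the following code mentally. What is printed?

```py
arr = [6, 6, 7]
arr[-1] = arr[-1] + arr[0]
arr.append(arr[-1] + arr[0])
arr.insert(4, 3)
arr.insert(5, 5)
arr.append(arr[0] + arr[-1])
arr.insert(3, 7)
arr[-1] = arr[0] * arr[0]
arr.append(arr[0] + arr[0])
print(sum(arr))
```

107

arr[-1] = arr[-1]+arr[0] = 7+6 = 13 → [6, 6, 13]
append arr[-1]+arr[0] = 13+6 = 19 → [6, 6, 13, 19]
insert 3 at 4 → [6, 6, 13, 19, 3]
insert 5 at 5 → [6, 6, 13, 19, 3, 5]
append arr[0]+arr[-1] = 6+5 = 11 → [6, 6, 13, 19, 3, 5, 11]
insert 7 at 3 → [6, 6, 13, 7, 19, 3, 5, 11]
arr[-1] = arr[0]*arr[0] = 6*6 = 36 → [6, 6, 13, 7, 19, 3, 5, 36]
append arr[0]+arr[0] = 6+6 = 12 → [6, 6, 13, 7, 19, 3, 5, 36, 12]
sum = 107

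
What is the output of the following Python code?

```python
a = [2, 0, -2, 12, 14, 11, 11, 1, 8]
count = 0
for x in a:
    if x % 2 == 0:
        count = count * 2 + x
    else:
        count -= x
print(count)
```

86

x=2: even, count = 0*2+2 = 2
x=0: even, count = 2*2+0 = 4
x=-2: even, count = 4*2+(-2) = 6
x=12: even, count = 6*2+12 = 24
x=14: even, count = 24*2+14 = 62
x=11: not even, count = 62-11 = 51
x=11: not even, count = 51-11 = 40
x=1: not even, count = 40-1 = 39
x=8: even, count = 39*2+8 = 86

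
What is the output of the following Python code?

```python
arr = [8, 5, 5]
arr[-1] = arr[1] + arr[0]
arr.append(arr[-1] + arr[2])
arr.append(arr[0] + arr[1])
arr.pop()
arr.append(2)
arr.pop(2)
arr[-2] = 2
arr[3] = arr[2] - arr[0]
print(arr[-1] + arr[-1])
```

arr[-1] = arr[1]+arr[0] = 5+8 = 13 → [8, 5, 13]
append arr[-1]+arr[2] = 13+13 = 26 → [8, 5, 13, 26]
append arr[0]+arr[1] = 8+5 = 13 → [8, 5, 13, 26, 13]
pop() removes 13 → [8, 5, 13, 26]
append 2 → [8, 5, 13, 26, 2]
pop(2) removes 13 → [8, 5, 26, 2]
arr[-2] = 2 → [8, 5, 2, 2]
arr[3] = arr[2]-arr[0] = 2-8 = -6 → [8, 5, 2, -6]
arr[-1]+arr[-1] = (-6)+(-6) = -12

-12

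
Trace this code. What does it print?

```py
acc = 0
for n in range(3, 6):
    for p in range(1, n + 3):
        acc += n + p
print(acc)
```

n=3,p=1: acc = 0+4 = 4
n=3,p=2: acc = 4+5 = 9
n=3,p=3: acc = 9+6 = 15
n=3,p=4: acc = 15+7 = 22
n=3,p=5: acc = 22+8 = 30
n=4,p=1: acc = 30+5 = 35
n=4,p=2: acc = 35+6 = 41
n=4,p=3: acc = 41+7 = 48
n=4,p=4: acc = 48+8 = 56
n=4,p=5: acc = 56+9 = 65
n=4,p=6: acc = 65+10 = 75
n=5,p=1: acc = 75+6 = 81
n=5,p=2: acc = 81+7 = 88
n=5,p=3: acc = 88+8 = 96
n=5,p=4: acc = 96+9 = 105
n=5,p=5: acc = 105+10 = 115
n=5,p=6: acc = 115+11 = 126
n=5,p=7: acc = 126+12 = 138

138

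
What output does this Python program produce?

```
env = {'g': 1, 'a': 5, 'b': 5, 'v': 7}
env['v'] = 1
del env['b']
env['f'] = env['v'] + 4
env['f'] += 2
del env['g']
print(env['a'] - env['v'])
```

4

env['v'] = 1 → {'g': 1, 'a': 5, 'b': 5, 'v': 1}
del 'b' → {'g': 1, 'a': 5, 'v': 1}
env['f'] = env['v']+4 = 5 → {'g': 1, 'a': 5, 'v': 1, 'f': 5}
env['f'] = 5+2 = 7 → {'g': 1, 'a': 5, 'v': 1, 'f': 7}
del 'g' → {'a': 5, 'v': 1, 'f': 7}
env['a']-env['v'] = 5-1 = 4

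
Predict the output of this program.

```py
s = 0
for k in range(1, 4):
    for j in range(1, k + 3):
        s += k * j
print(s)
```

k=1,j=1: s = 0+1 = 1
k=1,j=2: s = 1+2 = 3
k=1,j=3: s = 3+3 = 6
k=2,j=1: s = 6+2 = 8
k=2,j=2: s = 8+4 = 12
k=2,j=3: s = 12+6 = 18
k=2,j=4: s = 18+8 = 26
k=3,j=1: s = 26+3 = 29
k=3,j=2: s = 29+6 = 35
k=3,j=3: s = 35+9 = 44
k=3,j=4: s = 44+12 = 56
k=3,j=5: s = 56+15 = 71

71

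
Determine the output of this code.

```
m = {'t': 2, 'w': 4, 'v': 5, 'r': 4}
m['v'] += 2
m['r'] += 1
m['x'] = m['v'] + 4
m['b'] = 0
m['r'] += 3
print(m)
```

m['v'] = 5+2 = 7 → {'t': 2, 'w': 4, 'v': 7, 'r': 4}
m['r'] = 4+1 = 5 → {'t': 2, 'w': 4, 'v': 7, 'r': 5}
m['x'] = m['v']+4 = 11 → {'t': 2, 'w': 4, 'v': 7, 'r': 5, 'x': 11}
m['b'] = 0 → {'t': 2, 'w': 4, 'v': 7, 'r': 5, 'x': 11, 'b': 0}
m['r'] = 5+3 = 8 → {'t': 2, 'w': 4, 'v': 7, 'r': 8, 'x': 11, 'b': 0}

{'t': 2, 'w': 4, 'v': 7, 'r': 8, 'x': 11, 'b': 0}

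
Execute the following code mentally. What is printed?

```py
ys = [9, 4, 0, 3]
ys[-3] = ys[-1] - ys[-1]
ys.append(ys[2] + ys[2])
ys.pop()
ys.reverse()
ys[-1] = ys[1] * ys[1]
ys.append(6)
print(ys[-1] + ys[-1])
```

ys[-3] = ys[-1]-ys[-1] = 3-3 = 0 → [9, 0, 0, 3]
append ys[2]+ys[2] = 0+0 = 0 → [9, 0, 0, 3, 0]
pop() removes 0 → [9, 0, 0, 3]
reverse → [3, 0, 0, 9]
ys[-1] = ys[1]*ys[1] = 0*0 = 0 → [3, 0, 0, 0]
append 6 → [3, 0, 0, 0, 6]
ys[-1]+ys[-1] = 6+6 = 12

12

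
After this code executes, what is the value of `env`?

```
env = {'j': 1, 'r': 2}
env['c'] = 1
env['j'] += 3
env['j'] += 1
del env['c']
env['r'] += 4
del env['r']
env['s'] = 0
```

env['c'] = 1 → {'j': 1, 'r': 2, 'c': 1}
env['j'] = 1+3 = 4 → {'j': 4, 'r': 2, 'c': 1}
env['j'] = 4+1 = 5 → {'j': 5, 'r': 2, 'c': 1}
del 'c' → {'j': 5, 'r': 2}
env['r'] = 2+4 = 6 → {'j': 5, 'r': 6}
del 'r' → {'j': 5}
env['s'] = 0 → {'j': 5, 's': 0}

{'j': 5, 's': 0}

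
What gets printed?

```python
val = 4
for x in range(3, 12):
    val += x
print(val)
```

67

x=3: val = 4+3 = 7
x=4: val = 7+4 = 11
x=5: val = 11+5 = 16
x=6: val = 16+6 = 22
x=7: val = 22+7 = 29
x=8: val = 29+8 = 37
x=9: val = 37+9 = 46
x=10: val = 46+10 = 56
x=11: val = 56+11 = 67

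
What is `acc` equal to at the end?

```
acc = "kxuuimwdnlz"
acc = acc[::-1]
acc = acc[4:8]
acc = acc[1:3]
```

'mi'

reverse → 'zlndwmiuuxk'
slice [4:8] → 'wmiu'
slice [1:3] → 'mi'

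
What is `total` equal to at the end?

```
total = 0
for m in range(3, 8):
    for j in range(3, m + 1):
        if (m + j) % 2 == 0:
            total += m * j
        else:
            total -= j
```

205

m=3,j=3: even sum, total = 0+9 = 9
m=4,j=3: odd sum, total = 9-3 = 6
m=4,j=4: even sum, total = 6+16 = 22
m=5,j=3: even sum, total = 22+15 = 37
m=5,j=4: odd sum, total = 37-4 = 33
m=5,j=5: even sum, total = 33+25 = 58
m=6,j=3: odd sum, total = 58-3 = 55
m=6,j=4: even sum, total = 55+24 = 79
m=6,j=5: odd sum, total = 79-5 = 74
m=6,j=6: even sum, total = 74+36 = 110
m=7,j=3: even sum, total = 110+21 = 131
m=7,j=4: odd sum, total = 131-4 = 127
m=7,j=5: even sum, total = 127+35 = 162
m=7,j=6: odd sum, total = 162-6 = 156
m=7,j=7: even sum, total = 156+49 = 205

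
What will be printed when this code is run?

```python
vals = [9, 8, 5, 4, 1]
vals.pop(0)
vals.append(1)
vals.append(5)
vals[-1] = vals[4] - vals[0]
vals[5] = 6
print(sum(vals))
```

25

pop(0) removes 9 → [8, 5, 4, 1]
append 1 → [8, 5, 4, 1, 1]
append 5 → [8, 5, 4, 1, 1, 5]
vals[-1] = vals[4]-vals[0] = 1-8 = -7 → [8, 5, 4, 1, 1, -7]
vals[5] = 6 → [8, 5, 4, 1, 1, 6]
sum = 25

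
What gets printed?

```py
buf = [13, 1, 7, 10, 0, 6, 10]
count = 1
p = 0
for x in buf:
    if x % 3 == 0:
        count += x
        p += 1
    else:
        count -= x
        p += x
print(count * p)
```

x=13: not %3==0, count = 1-13 = -12; p=13
x=1: not %3==0, count = (-12)-1 = -13; p=14
x=7: not %3==0, count = (-13)-7 = -20; p=21
x=10: not %3==0, count = (-20)-10 = -30; p=31
x=0: %3==0, count = (-30)+0 = -30; p=32
x=6: %3==0, count = (-30)+6 = -24; p=33
x=10: not %3==0, count = (-24)-10 = -34; p=43
count*p = (-34)*43 = -1462

-1462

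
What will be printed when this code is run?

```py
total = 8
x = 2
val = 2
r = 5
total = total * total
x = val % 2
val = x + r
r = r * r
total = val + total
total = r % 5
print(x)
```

total = 8*8 = 64
x = 2%2 = 0
val = 0+5 = 5
r = 5*5 = 25
total = 5+64 = 69
total = 25%5 = 0

0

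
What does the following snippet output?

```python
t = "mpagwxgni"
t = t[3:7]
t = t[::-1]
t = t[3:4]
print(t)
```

slice [3:7] → 'gwxg'
reverse → 'gxwg'
slice [3:4] → 'g'

g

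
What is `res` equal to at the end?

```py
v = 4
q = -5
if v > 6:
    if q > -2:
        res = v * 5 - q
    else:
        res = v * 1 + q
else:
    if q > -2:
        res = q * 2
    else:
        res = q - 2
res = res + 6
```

v=4, q=-5
v > 6 is False; q > -2 is False
→ res = q - 2 = -7
res = (-7)+6 = -1

-1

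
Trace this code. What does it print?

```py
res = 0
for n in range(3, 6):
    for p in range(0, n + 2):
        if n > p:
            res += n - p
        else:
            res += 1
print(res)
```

n=3,p=0: 3>0, res = 0+3 = 3
n=3,p=1: 3>1, res = 3+2 = 5
n=3,p=2: 3>2, res = 5+1 = 6
n=3,p=3: not 3>3, res = 6+1 = 7
n=3,p=4: not 3>4, res = 7+1 = 8
n=4,p=0: 4>0, res = 8+4 = 12
n=4,p=1: 4>1, res = 12+3 = 15
n=4,p=2: 4>2, res = 15+2 = 17
n=4,p=3: 4>3, res = 17+1 = 18
n=4,p=4: not 4>4, res = 18+1 = 19
n=4,p=5: not 4>5, res = 19+1 = 20
n=5,p=0: 5>0, res = 20+5 = 25
n=5,p=1: 5>1, res = 25+4 = 29
n=5,p=2: 5>2, res = 29+3 = 32
n=5,p=3: 5>3, res = 32+2 = 34
n=5,p=4: 5>4, res = 34+1 = 35
n=5,p=5: not 5>5, res = 35+1 = 36
n=5,p=6: not 5>6, res = 36+1 = 37

37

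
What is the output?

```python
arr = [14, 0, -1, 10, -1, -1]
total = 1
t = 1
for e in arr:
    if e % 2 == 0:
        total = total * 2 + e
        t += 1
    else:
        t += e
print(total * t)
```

74

e=14: even, total = 1*2+14 = 16; t=2
e=0: even, total = 16*2+0 = 32; t=3
e=-1: not even; t=2
e=10: even, total = 32*2+10 = 74; t=3
e=-1: not even; t=2
e=-1: not even; t=1
total*t = 74*1 = 74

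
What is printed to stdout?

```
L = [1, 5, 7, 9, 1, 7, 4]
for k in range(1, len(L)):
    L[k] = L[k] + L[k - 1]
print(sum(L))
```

129

k=1: L[1] = 5+1 = 6 → [1, 6, 7, 9, 1, 7, 4]
k=2: L[2] = 7+6 = 13 → [1, 6, 13, 9, 1, 7, 4]
k=3: L[3] = 9+13 = 22 → [1, 6, 13, 22, 1, 7, 4]
k=4: L[4] = 1+22 = 23 → [1, 6, 13, 22, 23, 7, 4]
k=5: L[5] = 7+23 = 30 → [1, 6, 13, 22, 23, 30, 4]
k=6: L[6] = 4+30 = 34 → [1, 6, 13, 22, 23, 30, 34]
sum = 129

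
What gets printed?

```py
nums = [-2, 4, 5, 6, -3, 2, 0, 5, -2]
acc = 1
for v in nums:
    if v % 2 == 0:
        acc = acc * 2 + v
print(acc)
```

118

v=-2: even, acc = 1*2+(-2) = 0
v=4: even, acc = 0*2+4 = 4
v=5: not even
v=6: even, acc = 4*2+6 = 14
v=-3: not even
v=2: even, acc = 14*2+2 = 30
v=0: even, acc = 30*2+0 = 60
v=5: not even
v=-2: even, acc = 60*2+(-2) = 118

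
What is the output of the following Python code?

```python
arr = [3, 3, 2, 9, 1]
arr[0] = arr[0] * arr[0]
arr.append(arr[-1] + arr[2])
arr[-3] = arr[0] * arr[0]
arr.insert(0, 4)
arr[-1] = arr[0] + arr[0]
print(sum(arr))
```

arr[0] = arr[0]*arr[0] = 3*3 = 9 → [9, 3, 2, 9, 1]
append arr[-1]+arr[2] = 1+2 = 3 → [9, 3, 2, 9, 1, 3]
arr[-3] = arr[0]*arr[0] = 9*9 = 81 → [9, 3, 2, 81, 1, 3]
insert 4 at 0 → [4, 9, 3, 2, 81, 1, 3]
arr[-1] = arr[0]+arr[0] = 4+4 = 8 → [4, 9, 3, 2, 81, 1, 8]
sum = 108

108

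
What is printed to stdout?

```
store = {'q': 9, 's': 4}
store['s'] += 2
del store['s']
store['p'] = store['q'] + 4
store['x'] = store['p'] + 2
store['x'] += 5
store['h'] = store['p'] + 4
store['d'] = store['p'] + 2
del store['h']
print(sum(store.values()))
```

57

store['s'] = 4+2 = 6 → {'q': 9, 's': 6}
del 's' → {'q': 9}
store['p'] = store['q']+4 = 13 → {'q': 9, 'p': 13}
store['x'] = store['p']+2 = 15 → {'q': 9, 'p': 13, 'x': 15}
store['x'] = 15+5 = 20 → {'q': 9, 'p': 13, 'x': 20}
store['h'] = store['p']+4 = 17 → {'q': 9, 'p': 13, 'x': 20, 'h': 17}
store['d'] = store['p']+2 = 15 → {'q': 9, 'p': 13, 'x': 20, 'h': 17, 'd': 15}
del 'h' → {'q': 9, 'p': 13, 'x': 20, 'd': 15}
sum of values = 57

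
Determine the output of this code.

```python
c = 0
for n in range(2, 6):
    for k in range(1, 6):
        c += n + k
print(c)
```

130

n=2,k=1: c = 0+3 = 3
n=2,k=2: c = 3+4 = 7
n=2,k=3: c = 7+5 = 12
n=2,k=4: c = 12+6 = 18
n=2,k=5: c = 18+7 = 25
n=3,k=1: c = 25+4 = 29
n=3,k=2: c = 29+5 = 34
n=3,k=3: c = 34+6 = 40
n=3,k=4: c = 40+7 = 47
n=3,k=5: c = 47+8 = 55
n=4,k=1: c = 55+5 = 60
n=4,k=2: c = 60+6 = 66
n=4,k=3: c = 66+7 = 73
n=4,k=4: c = 73+8 = 81
n=4,k=5: c = 81+9 = 90
n=5,k=1: c = 90+6 = 96
n=5,k=2: c = 96+7 = 103
n=5,k=3: c = 103+8 = 111
n=5,k=4: c = 111+9 = 120
n=5,k=5: c = 120+10 = 130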